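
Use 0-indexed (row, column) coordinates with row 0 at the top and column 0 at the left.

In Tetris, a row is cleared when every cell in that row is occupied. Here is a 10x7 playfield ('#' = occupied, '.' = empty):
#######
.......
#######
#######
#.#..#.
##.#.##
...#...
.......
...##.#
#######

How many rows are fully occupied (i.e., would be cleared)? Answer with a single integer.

Answer: 4

Derivation:
Check each row:
  row 0: 0 empty cells -> FULL (clear)
  row 1: 7 empty cells -> not full
  row 2: 0 empty cells -> FULL (clear)
  row 3: 0 empty cells -> FULL (clear)
  row 4: 4 empty cells -> not full
  row 5: 2 empty cells -> not full
  row 6: 6 empty cells -> not full
  row 7: 7 empty cells -> not full
  row 8: 4 empty cells -> not full
  row 9: 0 empty cells -> FULL (clear)
Total rows cleared: 4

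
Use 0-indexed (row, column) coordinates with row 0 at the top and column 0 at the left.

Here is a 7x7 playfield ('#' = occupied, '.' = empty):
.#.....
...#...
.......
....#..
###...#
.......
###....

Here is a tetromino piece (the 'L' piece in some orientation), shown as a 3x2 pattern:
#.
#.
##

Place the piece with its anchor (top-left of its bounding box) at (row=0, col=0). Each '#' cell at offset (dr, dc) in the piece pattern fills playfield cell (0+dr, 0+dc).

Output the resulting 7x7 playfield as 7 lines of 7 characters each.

Answer: ##.....
#..#...
##.....
....#..
###...#
.......
###....

Derivation:
Fill (0+0,0+0) = (0,0)
Fill (0+1,0+0) = (1,0)
Fill (0+2,0+0) = (2,0)
Fill (0+2,0+1) = (2,1)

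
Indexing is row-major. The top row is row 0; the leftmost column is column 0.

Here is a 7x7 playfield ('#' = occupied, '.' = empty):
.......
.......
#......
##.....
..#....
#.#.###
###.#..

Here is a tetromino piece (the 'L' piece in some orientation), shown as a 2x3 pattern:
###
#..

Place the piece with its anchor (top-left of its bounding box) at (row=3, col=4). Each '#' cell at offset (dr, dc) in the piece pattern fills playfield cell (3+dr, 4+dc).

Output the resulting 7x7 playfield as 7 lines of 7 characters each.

Fill (3+0,4+0) = (3,4)
Fill (3+0,4+1) = (3,5)
Fill (3+0,4+2) = (3,6)
Fill (3+1,4+0) = (4,4)

Answer: .......
.......
#......
##..###
..#.#..
#.#.###
###.#..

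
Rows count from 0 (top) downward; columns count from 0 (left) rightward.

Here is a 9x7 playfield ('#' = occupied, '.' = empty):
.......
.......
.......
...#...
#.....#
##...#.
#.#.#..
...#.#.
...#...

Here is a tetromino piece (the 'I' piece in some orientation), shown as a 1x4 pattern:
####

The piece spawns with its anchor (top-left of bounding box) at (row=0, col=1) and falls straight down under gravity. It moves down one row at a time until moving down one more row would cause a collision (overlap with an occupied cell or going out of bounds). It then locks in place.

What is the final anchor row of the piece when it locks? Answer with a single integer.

Answer: 2

Derivation:
Spawn at (row=0, col=1). Try each row:
  row 0: fits
  row 1: fits
  row 2: fits
  row 3: blocked -> lock at row 2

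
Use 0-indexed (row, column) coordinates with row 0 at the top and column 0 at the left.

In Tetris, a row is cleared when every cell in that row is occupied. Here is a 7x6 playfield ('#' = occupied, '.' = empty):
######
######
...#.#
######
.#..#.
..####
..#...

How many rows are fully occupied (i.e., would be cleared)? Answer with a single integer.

Answer: 3

Derivation:
Check each row:
  row 0: 0 empty cells -> FULL (clear)
  row 1: 0 empty cells -> FULL (clear)
  row 2: 4 empty cells -> not full
  row 3: 0 empty cells -> FULL (clear)
  row 4: 4 empty cells -> not full
  row 5: 2 empty cells -> not full
  row 6: 5 empty cells -> not full
Total rows cleared: 3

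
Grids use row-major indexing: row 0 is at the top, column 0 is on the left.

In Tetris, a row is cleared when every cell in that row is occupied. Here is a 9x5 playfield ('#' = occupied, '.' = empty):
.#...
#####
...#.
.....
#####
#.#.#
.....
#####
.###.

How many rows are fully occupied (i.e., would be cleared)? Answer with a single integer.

Check each row:
  row 0: 4 empty cells -> not full
  row 1: 0 empty cells -> FULL (clear)
  row 2: 4 empty cells -> not full
  row 3: 5 empty cells -> not full
  row 4: 0 empty cells -> FULL (clear)
  row 5: 2 empty cells -> not full
  row 6: 5 empty cells -> not full
  row 7: 0 empty cells -> FULL (clear)
  row 8: 2 empty cells -> not full
Total rows cleared: 3

Answer: 3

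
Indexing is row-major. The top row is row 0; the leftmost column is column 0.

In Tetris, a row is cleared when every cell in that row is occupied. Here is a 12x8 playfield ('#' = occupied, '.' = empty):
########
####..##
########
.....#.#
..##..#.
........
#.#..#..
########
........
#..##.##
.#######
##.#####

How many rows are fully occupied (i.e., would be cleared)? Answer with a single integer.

Check each row:
  row 0: 0 empty cells -> FULL (clear)
  row 1: 2 empty cells -> not full
  row 2: 0 empty cells -> FULL (clear)
  row 3: 6 empty cells -> not full
  row 4: 5 empty cells -> not full
  row 5: 8 empty cells -> not full
  row 6: 5 empty cells -> not full
  row 7: 0 empty cells -> FULL (clear)
  row 8: 8 empty cells -> not full
  row 9: 3 empty cells -> not full
  row 10: 1 empty cell -> not full
  row 11: 1 empty cell -> not full
Total rows cleared: 3

Answer: 3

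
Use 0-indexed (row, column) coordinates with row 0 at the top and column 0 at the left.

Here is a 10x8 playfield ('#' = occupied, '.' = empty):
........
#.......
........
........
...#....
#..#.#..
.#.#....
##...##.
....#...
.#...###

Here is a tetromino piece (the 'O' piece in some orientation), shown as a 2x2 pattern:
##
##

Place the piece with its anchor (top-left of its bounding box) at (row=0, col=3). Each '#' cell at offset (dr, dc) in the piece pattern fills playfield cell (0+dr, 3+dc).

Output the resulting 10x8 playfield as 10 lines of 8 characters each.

Fill (0+0,3+0) = (0,3)
Fill (0+0,3+1) = (0,4)
Fill (0+1,3+0) = (1,3)
Fill (0+1,3+1) = (1,4)

Answer: ...##...
#..##...
........
........
...#....
#..#.#..
.#.#....
##...##.
....#...
.#...###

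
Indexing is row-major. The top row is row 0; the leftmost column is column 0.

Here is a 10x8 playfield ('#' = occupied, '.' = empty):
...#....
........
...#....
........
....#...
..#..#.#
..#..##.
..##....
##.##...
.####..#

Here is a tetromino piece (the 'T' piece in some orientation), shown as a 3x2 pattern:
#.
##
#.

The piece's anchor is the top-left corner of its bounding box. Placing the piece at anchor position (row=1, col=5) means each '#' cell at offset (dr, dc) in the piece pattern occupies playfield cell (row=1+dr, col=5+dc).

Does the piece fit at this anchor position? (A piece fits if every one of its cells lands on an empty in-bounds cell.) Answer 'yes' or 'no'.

Answer: yes

Derivation:
Check each piece cell at anchor (1, 5):
  offset (0,0) -> (1,5): empty -> OK
  offset (1,0) -> (2,5): empty -> OK
  offset (1,1) -> (2,6): empty -> OK
  offset (2,0) -> (3,5): empty -> OK
All cells valid: yes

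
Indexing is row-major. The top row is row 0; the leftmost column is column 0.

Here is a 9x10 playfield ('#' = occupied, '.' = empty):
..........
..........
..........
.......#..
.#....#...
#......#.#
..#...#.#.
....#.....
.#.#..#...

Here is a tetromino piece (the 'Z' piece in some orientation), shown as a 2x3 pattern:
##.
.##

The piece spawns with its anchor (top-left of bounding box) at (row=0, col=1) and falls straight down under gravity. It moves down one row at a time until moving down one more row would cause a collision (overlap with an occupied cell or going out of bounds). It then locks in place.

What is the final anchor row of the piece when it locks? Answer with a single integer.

Answer: 3

Derivation:
Spawn at (row=0, col=1). Try each row:
  row 0: fits
  row 1: fits
  row 2: fits
  row 3: fits
  row 4: blocked -> lock at row 3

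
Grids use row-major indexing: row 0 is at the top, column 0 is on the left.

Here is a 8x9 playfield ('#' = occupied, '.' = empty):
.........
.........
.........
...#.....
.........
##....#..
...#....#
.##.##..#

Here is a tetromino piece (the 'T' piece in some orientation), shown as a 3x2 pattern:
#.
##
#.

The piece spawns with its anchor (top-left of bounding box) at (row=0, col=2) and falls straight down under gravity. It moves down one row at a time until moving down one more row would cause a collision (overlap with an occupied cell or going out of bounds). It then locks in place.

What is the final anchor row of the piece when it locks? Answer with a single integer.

Spawn at (row=0, col=2). Try each row:
  row 0: fits
  row 1: fits
  row 2: blocked -> lock at row 1

Answer: 1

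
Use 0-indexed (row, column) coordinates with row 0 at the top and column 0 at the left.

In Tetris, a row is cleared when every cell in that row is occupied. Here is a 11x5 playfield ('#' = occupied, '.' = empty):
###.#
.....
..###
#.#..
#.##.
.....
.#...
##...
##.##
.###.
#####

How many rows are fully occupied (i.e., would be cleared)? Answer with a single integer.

Answer: 1

Derivation:
Check each row:
  row 0: 1 empty cell -> not full
  row 1: 5 empty cells -> not full
  row 2: 2 empty cells -> not full
  row 3: 3 empty cells -> not full
  row 4: 2 empty cells -> not full
  row 5: 5 empty cells -> not full
  row 6: 4 empty cells -> not full
  row 7: 3 empty cells -> not full
  row 8: 1 empty cell -> not full
  row 9: 2 empty cells -> not full
  row 10: 0 empty cells -> FULL (clear)
Total rows cleared: 1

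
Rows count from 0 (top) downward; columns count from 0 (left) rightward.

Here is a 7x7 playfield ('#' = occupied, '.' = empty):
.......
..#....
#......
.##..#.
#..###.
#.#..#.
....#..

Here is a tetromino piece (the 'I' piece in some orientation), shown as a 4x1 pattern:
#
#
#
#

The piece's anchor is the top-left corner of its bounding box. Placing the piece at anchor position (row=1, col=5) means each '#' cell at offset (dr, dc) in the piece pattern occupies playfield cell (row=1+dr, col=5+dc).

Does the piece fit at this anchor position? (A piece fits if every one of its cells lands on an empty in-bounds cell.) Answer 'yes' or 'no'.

Answer: no

Derivation:
Check each piece cell at anchor (1, 5):
  offset (0,0) -> (1,5): empty -> OK
  offset (1,0) -> (2,5): empty -> OK
  offset (2,0) -> (3,5): occupied ('#') -> FAIL
  offset (3,0) -> (4,5): occupied ('#') -> FAIL
All cells valid: no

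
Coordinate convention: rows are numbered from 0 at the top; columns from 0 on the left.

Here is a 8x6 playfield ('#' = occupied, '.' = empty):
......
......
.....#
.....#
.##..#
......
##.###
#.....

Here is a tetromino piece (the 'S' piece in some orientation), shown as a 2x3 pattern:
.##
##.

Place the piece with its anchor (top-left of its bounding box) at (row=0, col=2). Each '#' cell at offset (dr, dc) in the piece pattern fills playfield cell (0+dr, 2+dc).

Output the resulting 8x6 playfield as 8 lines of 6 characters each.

Fill (0+0,2+1) = (0,3)
Fill (0+0,2+2) = (0,4)
Fill (0+1,2+0) = (1,2)
Fill (0+1,2+1) = (1,3)

Answer: ...##.
..##..
.....#
.....#
.##..#
......
##.###
#.....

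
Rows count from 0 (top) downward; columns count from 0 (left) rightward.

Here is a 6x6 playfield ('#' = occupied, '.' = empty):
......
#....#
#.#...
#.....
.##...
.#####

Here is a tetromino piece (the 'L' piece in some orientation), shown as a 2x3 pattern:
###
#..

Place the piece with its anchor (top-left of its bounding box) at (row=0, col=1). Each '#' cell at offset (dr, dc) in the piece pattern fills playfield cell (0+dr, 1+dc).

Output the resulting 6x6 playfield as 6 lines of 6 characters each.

Fill (0+0,1+0) = (0,1)
Fill (0+0,1+1) = (0,2)
Fill (0+0,1+2) = (0,3)
Fill (0+1,1+0) = (1,1)

Answer: .###..
##...#
#.#...
#.....
.##...
.#####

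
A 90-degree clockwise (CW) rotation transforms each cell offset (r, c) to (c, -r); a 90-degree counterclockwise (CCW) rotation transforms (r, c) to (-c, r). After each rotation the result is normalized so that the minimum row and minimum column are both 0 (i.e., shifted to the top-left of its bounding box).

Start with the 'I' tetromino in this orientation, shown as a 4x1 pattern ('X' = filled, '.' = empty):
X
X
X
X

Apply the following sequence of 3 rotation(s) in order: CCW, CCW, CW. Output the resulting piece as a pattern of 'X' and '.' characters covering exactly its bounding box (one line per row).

Answer: XXXX

Derivation:
Start:
X
X
X
X
After rotation 1 (CCW):
XXXX
After rotation 2 (CCW):
X
X
X
X
After rotation 3 (CW):
XXXX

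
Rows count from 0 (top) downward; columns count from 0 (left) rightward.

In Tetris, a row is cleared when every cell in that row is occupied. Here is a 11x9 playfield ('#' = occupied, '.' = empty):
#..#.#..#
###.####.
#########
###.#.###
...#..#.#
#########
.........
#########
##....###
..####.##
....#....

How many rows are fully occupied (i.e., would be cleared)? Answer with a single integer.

Check each row:
  row 0: 5 empty cells -> not full
  row 1: 2 empty cells -> not full
  row 2: 0 empty cells -> FULL (clear)
  row 3: 2 empty cells -> not full
  row 4: 6 empty cells -> not full
  row 5: 0 empty cells -> FULL (clear)
  row 6: 9 empty cells -> not full
  row 7: 0 empty cells -> FULL (clear)
  row 8: 4 empty cells -> not full
  row 9: 3 empty cells -> not full
  row 10: 8 empty cells -> not full
Total rows cleared: 3

Answer: 3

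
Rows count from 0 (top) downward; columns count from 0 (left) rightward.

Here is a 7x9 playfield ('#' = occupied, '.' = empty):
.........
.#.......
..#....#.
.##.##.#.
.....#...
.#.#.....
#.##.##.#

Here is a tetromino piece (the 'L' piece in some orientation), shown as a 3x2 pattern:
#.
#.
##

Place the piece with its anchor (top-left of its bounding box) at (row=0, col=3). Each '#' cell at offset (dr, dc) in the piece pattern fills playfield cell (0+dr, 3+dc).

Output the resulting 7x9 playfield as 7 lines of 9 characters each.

Answer: ...#.....
.#.#.....
..###..#.
.##.##.#.
.....#...
.#.#.....
#.##.##.#

Derivation:
Fill (0+0,3+0) = (0,3)
Fill (0+1,3+0) = (1,3)
Fill (0+2,3+0) = (2,3)
Fill (0+2,3+1) = (2,4)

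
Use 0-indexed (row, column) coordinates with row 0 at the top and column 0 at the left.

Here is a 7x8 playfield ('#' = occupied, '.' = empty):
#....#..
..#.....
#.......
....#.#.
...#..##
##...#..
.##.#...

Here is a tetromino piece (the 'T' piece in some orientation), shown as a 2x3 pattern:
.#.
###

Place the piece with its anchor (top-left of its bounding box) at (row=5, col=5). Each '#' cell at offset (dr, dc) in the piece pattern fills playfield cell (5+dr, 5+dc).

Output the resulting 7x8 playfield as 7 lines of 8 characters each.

Answer: #....#..
..#.....
#.......
....#.#.
...#..##
##...##.
.##.####

Derivation:
Fill (5+0,5+1) = (5,6)
Fill (5+1,5+0) = (6,5)
Fill (5+1,5+1) = (6,6)
Fill (5+1,5+2) = (6,7)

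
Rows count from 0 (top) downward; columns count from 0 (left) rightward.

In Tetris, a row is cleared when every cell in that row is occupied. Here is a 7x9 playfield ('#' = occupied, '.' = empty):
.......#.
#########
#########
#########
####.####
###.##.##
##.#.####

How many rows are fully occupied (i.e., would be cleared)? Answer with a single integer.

Check each row:
  row 0: 8 empty cells -> not full
  row 1: 0 empty cells -> FULL (clear)
  row 2: 0 empty cells -> FULL (clear)
  row 3: 0 empty cells -> FULL (clear)
  row 4: 1 empty cell -> not full
  row 5: 2 empty cells -> not full
  row 6: 2 empty cells -> not full
Total rows cleared: 3

Answer: 3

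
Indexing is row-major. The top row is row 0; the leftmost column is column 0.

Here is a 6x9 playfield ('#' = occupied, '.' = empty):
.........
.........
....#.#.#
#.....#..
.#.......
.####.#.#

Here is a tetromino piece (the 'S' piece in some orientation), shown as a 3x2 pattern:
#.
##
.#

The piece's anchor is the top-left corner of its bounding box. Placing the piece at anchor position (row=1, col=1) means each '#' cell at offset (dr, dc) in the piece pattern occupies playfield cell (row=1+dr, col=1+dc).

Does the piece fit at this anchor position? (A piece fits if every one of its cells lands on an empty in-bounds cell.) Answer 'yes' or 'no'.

Check each piece cell at anchor (1, 1):
  offset (0,0) -> (1,1): empty -> OK
  offset (1,0) -> (2,1): empty -> OK
  offset (1,1) -> (2,2): empty -> OK
  offset (2,1) -> (3,2): empty -> OK
All cells valid: yes

Answer: yes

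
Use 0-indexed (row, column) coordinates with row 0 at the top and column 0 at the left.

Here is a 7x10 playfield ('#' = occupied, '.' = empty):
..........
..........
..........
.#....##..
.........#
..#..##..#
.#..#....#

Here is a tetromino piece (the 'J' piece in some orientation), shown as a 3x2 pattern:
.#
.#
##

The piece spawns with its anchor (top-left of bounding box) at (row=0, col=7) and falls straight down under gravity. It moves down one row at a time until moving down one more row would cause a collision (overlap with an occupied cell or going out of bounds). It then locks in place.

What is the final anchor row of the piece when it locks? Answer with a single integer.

Spawn at (row=0, col=7). Try each row:
  row 0: fits
  row 1: blocked -> lock at row 0

Answer: 0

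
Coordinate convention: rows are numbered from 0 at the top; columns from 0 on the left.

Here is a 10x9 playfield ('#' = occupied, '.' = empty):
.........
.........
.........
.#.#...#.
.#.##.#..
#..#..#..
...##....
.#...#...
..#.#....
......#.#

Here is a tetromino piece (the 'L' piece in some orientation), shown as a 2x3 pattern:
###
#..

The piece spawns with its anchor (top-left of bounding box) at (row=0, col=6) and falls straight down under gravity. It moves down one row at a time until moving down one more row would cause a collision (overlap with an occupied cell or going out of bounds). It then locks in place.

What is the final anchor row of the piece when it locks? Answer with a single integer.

Spawn at (row=0, col=6). Try each row:
  row 0: fits
  row 1: fits
  row 2: fits
  row 3: blocked -> lock at row 2

Answer: 2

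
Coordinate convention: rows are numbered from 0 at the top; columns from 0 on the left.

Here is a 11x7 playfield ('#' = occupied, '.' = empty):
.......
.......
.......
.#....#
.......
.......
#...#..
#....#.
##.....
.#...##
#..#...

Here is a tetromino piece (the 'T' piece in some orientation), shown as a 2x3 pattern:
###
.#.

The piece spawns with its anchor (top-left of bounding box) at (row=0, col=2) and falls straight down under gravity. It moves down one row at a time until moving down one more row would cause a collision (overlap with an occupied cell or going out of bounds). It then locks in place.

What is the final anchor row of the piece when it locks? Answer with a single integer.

Answer: 5

Derivation:
Spawn at (row=0, col=2). Try each row:
  row 0: fits
  row 1: fits
  row 2: fits
  row 3: fits
  row 4: fits
  row 5: fits
  row 6: blocked -> lock at row 5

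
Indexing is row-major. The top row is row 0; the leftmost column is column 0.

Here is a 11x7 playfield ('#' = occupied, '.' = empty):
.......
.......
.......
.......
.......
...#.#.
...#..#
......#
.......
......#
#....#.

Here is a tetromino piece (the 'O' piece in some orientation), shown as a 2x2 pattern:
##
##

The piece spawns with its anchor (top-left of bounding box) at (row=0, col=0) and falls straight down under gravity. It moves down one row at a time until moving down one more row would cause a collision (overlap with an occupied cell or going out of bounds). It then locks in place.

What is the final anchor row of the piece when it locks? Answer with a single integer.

Answer: 8

Derivation:
Spawn at (row=0, col=0). Try each row:
  row 0: fits
  row 1: fits
  row 2: fits
  row 3: fits
  row 4: fits
  row 5: fits
  row 6: fits
  row 7: fits
  row 8: fits
  row 9: blocked -> lock at row 8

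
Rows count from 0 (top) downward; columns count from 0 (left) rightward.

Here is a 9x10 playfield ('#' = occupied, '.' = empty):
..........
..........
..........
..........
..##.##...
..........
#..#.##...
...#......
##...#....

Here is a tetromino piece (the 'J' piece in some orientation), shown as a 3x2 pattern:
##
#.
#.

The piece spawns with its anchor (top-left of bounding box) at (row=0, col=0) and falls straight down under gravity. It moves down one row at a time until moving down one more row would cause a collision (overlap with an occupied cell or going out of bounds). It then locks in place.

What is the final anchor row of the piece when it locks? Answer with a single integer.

Spawn at (row=0, col=0). Try each row:
  row 0: fits
  row 1: fits
  row 2: fits
  row 3: fits
  row 4: blocked -> lock at row 3

Answer: 3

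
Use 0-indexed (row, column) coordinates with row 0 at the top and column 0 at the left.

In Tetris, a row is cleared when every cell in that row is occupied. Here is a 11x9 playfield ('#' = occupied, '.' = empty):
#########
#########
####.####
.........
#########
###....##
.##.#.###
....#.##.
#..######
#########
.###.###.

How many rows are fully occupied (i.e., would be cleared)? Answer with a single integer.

Check each row:
  row 0: 0 empty cells -> FULL (clear)
  row 1: 0 empty cells -> FULL (clear)
  row 2: 1 empty cell -> not full
  row 3: 9 empty cells -> not full
  row 4: 0 empty cells -> FULL (clear)
  row 5: 4 empty cells -> not full
  row 6: 3 empty cells -> not full
  row 7: 6 empty cells -> not full
  row 8: 2 empty cells -> not full
  row 9: 0 empty cells -> FULL (clear)
  row 10: 3 empty cells -> not full
Total rows cleared: 4

Answer: 4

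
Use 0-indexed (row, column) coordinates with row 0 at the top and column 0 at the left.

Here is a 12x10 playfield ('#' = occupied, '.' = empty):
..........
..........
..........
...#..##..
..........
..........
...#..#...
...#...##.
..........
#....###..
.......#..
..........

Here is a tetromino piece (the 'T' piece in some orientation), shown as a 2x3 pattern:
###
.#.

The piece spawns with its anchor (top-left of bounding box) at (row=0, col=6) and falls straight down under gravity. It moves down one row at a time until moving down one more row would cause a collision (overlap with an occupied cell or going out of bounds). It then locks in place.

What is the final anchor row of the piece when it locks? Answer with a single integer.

Answer: 1

Derivation:
Spawn at (row=0, col=6). Try each row:
  row 0: fits
  row 1: fits
  row 2: blocked -> lock at row 1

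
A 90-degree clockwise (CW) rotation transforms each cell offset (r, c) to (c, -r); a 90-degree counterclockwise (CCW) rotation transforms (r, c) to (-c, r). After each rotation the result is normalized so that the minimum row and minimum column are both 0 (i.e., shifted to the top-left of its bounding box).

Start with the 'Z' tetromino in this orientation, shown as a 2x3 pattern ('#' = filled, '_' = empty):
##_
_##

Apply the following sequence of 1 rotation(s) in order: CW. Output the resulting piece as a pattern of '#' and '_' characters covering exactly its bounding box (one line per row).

Start:
##_
_##
After rotation 1 (CW):
_#
##
#_

Answer: _#
##
#_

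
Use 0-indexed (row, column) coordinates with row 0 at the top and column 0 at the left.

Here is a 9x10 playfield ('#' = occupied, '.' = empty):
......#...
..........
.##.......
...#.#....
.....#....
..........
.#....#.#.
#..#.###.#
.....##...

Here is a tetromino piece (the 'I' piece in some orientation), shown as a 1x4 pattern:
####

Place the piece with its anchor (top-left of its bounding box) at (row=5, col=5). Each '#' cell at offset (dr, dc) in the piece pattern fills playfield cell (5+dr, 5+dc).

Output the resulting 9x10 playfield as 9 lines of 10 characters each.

Answer: ......#...
..........
.##.......
...#.#....
.....#....
.....####.
.#....#.#.
#..#.###.#
.....##...

Derivation:
Fill (5+0,5+0) = (5,5)
Fill (5+0,5+1) = (5,6)
Fill (5+0,5+2) = (5,7)
Fill (5+0,5+3) = (5,8)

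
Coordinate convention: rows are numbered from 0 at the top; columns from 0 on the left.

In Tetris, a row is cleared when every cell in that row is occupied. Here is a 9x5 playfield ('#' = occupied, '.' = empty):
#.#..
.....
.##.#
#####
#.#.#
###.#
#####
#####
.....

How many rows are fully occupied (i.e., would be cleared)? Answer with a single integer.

Check each row:
  row 0: 3 empty cells -> not full
  row 1: 5 empty cells -> not full
  row 2: 2 empty cells -> not full
  row 3: 0 empty cells -> FULL (clear)
  row 4: 2 empty cells -> not full
  row 5: 1 empty cell -> not full
  row 6: 0 empty cells -> FULL (clear)
  row 7: 0 empty cells -> FULL (clear)
  row 8: 5 empty cells -> not full
Total rows cleared: 3

Answer: 3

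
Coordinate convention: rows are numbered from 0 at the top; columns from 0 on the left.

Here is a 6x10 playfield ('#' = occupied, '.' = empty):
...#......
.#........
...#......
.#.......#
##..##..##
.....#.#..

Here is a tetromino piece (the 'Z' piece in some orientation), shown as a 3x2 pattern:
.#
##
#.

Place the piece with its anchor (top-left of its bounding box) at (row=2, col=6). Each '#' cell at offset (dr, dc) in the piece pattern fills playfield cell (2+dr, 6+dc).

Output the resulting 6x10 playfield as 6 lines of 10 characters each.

Answer: ...#......
.#........
...#...#..
.#....##.#
##..###.##
.....#.#..

Derivation:
Fill (2+0,6+1) = (2,7)
Fill (2+1,6+0) = (3,6)
Fill (2+1,6+1) = (3,7)
Fill (2+2,6+0) = (4,6)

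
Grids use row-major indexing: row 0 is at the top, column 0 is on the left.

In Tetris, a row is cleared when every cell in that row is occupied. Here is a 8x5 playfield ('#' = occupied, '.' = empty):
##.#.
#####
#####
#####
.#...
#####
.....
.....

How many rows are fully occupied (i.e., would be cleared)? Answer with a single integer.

Answer: 4

Derivation:
Check each row:
  row 0: 2 empty cells -> not full
  row 1: 0 empty cells -> FULL (clear)
  row 2: 0 empty cells -> FULL (clear)
  row 3: 0 empty cells -> FULL (clear)
  row 4: 4 empty cells -> not full
  row 5: 0 empty cells -> FULL (clear)
  row 6: 5 empty cells -> not full
  row 7: 5 empty cells -> not full
Total rows cleared: 4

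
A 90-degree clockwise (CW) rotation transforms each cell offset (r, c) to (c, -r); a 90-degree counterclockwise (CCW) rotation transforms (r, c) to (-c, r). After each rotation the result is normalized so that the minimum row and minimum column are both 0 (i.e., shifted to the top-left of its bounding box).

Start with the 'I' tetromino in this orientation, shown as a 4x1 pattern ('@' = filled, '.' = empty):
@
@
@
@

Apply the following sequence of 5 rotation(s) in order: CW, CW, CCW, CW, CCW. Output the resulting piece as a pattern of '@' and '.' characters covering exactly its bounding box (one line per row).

Answer: @@@@

Derivation:
Start:
@
@
@
@
After rotation 1 (CW):
@@@@
After rotation 2 (CW):
@
@
@
@
After rotation 3 (CCW):
@@@@
After rotation 4 (CW):
@
@
@
@
After rotation 5 (CCW):
@@@@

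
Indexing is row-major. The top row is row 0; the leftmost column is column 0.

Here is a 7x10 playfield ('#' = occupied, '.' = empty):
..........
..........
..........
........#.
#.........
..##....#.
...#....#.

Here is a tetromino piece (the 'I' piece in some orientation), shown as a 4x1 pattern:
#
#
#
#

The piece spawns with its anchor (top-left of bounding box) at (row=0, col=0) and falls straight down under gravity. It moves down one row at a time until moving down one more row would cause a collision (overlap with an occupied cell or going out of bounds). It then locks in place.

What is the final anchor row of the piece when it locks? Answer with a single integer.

Answer: 0

Derivation:
Spawn at (row=0, col=0). Try each row:
  row 0: fits
  row 1: blocked -> lock at row 0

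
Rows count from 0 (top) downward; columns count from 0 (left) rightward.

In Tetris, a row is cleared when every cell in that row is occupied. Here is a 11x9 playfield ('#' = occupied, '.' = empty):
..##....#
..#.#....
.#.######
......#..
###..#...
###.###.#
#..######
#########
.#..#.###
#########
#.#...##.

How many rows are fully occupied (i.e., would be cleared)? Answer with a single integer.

Answer: 2

Derivation:
Check each row:
  row 0: 6 empty cells -> not full
  row 1: 7 empty cells -> not full
  row 2: 2 empty cells -> not full
  row 3: 8 empty cells -> not full
  row 4: 5 empty cells -> not full
  row 5: 2 empty cells -> not full
  row 6: 2 empty cells -> not full
  row 7: 0 empty cells -> FULL (clear)
  row 8: 4 empty cells -> not full
  row 9: 0 empty cells -> FULL (clear)
  row 10: 5 empty cells -> not full
Total rows cleared: 2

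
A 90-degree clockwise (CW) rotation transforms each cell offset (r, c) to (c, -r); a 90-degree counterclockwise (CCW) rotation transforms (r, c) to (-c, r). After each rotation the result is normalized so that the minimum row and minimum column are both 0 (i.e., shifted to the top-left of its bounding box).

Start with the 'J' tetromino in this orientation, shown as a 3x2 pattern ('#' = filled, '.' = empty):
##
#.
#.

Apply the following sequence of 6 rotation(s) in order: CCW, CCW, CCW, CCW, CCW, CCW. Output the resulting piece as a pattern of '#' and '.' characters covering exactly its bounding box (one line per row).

Start:
##
#.
#.
After rotation 1 (CCW):
#..
###
After rotation 2 (CCW):
.#
.#
##
After rotation 3 (CCW):
###
..#
After rotation 4 (CCW):
##
#.
#.
After rotation 5 (CCW):
#..
###
After rotation 6 (CCW):
.#
.#
##

Answer: .#
.#
##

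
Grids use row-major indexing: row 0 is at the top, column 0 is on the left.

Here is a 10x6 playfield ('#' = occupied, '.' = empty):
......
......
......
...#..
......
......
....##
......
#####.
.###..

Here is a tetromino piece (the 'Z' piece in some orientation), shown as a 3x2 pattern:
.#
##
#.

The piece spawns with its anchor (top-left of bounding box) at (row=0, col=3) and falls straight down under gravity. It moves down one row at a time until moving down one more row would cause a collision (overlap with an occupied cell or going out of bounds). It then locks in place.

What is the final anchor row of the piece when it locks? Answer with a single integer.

Answer: 0

Derivation:
Spawn at (row=0, col=3). Try each row:
  row 0: fits
  row 1: blocked -> lock at row 0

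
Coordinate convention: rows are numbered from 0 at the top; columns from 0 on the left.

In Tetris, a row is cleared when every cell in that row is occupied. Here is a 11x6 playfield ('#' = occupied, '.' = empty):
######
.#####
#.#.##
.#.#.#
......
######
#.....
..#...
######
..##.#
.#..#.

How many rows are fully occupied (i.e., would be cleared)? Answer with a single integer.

Check each row:
  row 0: 0 empty cells -> FULL (clear)
  row 1: 1 empty cell -> not full
  row 2: 2 empty cells -> not full
  row 3: 3 empty cells -> not full
  row 4: 6 empty cells -> not full
  row 5: 0 empty cells -> FULL (clear)
  row 6: 5 empty cells -> not full
  row 7: 5 empty cells -> not full
  row 8: 0 empty cells -> FULL (clear)
  row 9: 3 empty cells -> not full
  row 10: 4 empty cells -> not full
Total rows cleared: 3

Answer: 3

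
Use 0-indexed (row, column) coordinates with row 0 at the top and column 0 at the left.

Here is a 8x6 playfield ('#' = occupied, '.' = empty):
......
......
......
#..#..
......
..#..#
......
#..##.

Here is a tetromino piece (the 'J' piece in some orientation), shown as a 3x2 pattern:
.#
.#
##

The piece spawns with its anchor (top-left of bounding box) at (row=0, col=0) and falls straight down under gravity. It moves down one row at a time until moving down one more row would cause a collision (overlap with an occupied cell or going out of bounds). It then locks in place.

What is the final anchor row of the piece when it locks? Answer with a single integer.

Answer: 0

Derivation:
Spawn at (row=0, col=0). Try each row:
  row 0: fits
  row 1: blocked -> lock at row 0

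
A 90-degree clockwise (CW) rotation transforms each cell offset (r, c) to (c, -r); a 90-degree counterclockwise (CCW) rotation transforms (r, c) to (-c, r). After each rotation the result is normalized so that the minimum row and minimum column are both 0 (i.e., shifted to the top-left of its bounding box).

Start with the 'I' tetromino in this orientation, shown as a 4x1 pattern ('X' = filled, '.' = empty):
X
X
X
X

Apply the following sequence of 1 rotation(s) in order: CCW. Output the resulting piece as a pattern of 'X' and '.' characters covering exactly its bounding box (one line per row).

Start:
X
X
X
X
After rotation 1 (CCW):
XXXX

Answer: XXXX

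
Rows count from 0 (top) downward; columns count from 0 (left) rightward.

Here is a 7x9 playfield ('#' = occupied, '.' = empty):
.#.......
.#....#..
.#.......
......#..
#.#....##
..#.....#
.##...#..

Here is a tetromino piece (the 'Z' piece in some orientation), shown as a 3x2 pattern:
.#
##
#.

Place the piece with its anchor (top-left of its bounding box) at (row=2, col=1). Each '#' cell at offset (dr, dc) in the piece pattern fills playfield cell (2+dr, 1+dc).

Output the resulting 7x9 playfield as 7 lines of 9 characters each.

Answer: .#.......
.#....#..
.##......
.##...#..
###....##
..#.....#
.##...#..

Derivation:
Fill (2+0,1+1) = (2,2)
Fill (2+1,1+0) = (3,1)
Fill (2+1,1+1) = (3,2)
Fill (2+2,1+0) = (4,1)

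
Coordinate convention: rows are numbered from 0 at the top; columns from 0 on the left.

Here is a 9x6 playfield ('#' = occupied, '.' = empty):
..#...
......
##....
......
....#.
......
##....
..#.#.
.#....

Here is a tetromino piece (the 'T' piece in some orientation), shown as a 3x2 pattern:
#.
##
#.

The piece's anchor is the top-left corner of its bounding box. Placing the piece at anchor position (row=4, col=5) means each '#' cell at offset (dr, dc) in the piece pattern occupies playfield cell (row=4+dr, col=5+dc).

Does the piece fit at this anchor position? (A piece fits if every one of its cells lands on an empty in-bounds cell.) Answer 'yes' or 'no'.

Answer: no

Derivation:
Check each piece cell at anchor (4, 5):
  offset (0,0) -> (4,5): empty -> OK
  offset (1,0) -> (5,5): empty -> OK
  offset (1,1) -> (5,6): out of bounds -> FAIL
  offset (2,0) -> (6,5): empty -> OK
All cells valid: no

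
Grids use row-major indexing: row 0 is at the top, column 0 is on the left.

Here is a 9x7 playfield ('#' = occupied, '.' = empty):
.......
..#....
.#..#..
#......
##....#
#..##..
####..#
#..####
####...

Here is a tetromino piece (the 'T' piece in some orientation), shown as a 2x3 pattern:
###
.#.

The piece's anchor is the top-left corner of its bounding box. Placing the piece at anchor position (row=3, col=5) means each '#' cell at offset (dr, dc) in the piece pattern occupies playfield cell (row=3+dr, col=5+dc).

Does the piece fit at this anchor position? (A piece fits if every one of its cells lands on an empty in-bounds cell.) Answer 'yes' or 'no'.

Check each piece cell at anchor (3, 5):
  offset (0,0) -> (3,5): empty -> OK
  offset (0,1) -> (3,6): empty -> OK
  offset (0,2) -> (3,7): out of bounds -> FAIL
  offset (1,1) -> (4,6): occupied ('#') -> FAIL
All cells valid: no

Answer: no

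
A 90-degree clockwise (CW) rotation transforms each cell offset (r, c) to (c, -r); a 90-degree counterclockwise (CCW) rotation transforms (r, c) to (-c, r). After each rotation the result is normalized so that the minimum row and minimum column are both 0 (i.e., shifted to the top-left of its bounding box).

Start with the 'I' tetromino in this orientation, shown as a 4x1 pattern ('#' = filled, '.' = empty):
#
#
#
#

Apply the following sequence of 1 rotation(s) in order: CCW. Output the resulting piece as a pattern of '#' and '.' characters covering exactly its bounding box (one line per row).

Start:
#
#
#
#
After rotation 1 (CCW):
####

Answer: ####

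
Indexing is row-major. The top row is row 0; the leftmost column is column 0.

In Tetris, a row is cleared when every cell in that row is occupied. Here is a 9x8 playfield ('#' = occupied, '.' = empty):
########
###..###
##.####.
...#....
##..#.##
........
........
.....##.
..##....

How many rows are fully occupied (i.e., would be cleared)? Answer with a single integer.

Check each row:
  row 0: 0 empty cells -> FULL (clear)
  row 1: 2 empty cells -> not full
  row 2: 2 empty cells -> not full
  row 3: 7 empty cells -> not full
  row 4: 3 empty cells -> not full
  row 5: 8 empty cells -> not full
  row 6: 8 empty cells -> not full
  row 7: 6 empty cells -> not full
  row 8: 6 empty cells -> not full
Total rows cleared: 1

Answer: 1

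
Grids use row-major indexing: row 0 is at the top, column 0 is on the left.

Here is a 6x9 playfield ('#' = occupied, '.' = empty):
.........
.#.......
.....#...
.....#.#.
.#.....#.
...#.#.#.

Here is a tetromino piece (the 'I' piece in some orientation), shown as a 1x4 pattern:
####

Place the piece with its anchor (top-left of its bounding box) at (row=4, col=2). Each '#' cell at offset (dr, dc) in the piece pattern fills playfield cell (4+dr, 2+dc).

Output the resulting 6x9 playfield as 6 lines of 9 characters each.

Answer: .........
.#.......
.....#...
.....#.#.
.#####.#.
...#.#.#.

Derivation:
Fill (4+0,2+0) = (4,2)
Fill (4+0,2+1) = (4,3)
Fill (4+0,2+2) = (4,4)
Fill (4+0,2+3) = (4,5)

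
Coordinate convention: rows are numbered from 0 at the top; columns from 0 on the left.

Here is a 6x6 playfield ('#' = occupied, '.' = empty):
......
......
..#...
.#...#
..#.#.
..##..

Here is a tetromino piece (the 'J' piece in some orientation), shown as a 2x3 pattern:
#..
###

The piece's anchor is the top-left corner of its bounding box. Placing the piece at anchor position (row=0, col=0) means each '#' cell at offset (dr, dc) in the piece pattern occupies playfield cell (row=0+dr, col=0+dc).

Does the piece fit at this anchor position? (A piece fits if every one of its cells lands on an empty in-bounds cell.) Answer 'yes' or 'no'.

Answer: yes

Derivation:
Check each piece cell at anchor (0, 0):
  offset (0,0) -> (0,0): empty -> OK
  offset (1,0) -> (1,0): empty -> OK
  offset (1,1) -> (1,1): empty -> OK
  offset (1,2) -> (1,2): empty -> OK
All cells valid: yes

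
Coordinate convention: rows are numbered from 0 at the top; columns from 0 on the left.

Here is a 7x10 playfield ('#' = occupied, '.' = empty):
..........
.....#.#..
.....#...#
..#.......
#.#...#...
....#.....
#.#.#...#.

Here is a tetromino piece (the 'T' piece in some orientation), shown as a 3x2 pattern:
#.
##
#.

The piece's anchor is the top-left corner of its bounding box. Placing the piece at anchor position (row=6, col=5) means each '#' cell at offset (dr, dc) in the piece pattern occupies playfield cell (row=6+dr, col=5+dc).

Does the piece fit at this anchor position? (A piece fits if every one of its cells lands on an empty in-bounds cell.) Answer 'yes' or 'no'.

Check each piece cell at anchor (6, 5):
  offset (0,0) -> (6,5): empty -> OK
  offset (1,0) -> (7,5): out of bounds -> FAIL
  offset (1,1) -> (7,6): out of bounds -> FAIL
  offset (2,0) -> (8,5): out of bounds -> FAIL
All cells valid: no

Answer: no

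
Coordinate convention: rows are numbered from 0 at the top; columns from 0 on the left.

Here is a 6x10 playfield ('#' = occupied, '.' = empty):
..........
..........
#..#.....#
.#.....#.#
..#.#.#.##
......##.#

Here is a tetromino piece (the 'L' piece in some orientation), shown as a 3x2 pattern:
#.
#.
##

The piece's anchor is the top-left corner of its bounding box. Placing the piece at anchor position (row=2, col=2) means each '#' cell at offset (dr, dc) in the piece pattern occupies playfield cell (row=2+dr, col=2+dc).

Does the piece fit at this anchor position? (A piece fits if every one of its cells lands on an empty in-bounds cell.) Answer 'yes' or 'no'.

Check each piece cell at anchor (2, 2):
  offset (0,0) -> (2,2): empty -> OK
  offset (1,0) -> (3,2): empty -> OK
  offset (2,0) -> (4,2): occupied ('#') -> FAIL
  offset (2,1) -> (4,3): empty -> OK
All cells valid: no

Answer: no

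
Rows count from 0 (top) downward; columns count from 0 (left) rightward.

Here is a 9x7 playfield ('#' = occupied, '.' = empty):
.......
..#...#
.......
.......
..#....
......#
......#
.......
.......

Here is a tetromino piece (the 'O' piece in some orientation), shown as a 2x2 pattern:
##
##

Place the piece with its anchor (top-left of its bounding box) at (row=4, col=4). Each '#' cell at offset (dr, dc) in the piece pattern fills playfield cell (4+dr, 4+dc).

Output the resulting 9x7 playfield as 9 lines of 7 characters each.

Fill (4+0,4+0) = (4,4)
Fill (4+0,4+1) = (4,5)
Fill (4+1,4+0) = (5,4)
Fill (4+1,4+1) = (5,5)

Answer: .......
..#...#
.......
.......
..#.##.
....###
......#
.......
.......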